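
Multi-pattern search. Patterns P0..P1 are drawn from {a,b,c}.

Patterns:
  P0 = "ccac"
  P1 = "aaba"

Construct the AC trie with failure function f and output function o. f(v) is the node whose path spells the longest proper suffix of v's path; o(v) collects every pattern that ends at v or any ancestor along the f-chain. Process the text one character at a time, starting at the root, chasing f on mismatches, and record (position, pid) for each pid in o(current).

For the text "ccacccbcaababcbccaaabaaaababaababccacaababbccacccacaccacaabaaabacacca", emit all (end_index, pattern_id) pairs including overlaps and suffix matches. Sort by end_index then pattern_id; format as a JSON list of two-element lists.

Build:
Trie (insert patterns):
  n0 'ε': a→5 c→1
  n1 'c': c→2
  n2 'cc': a→3
  n3 'cca': c→4
  n4 'ccac': ·  ←P0
  n5 'a': a→6
  n6 'aa': b→7
  n7 'aab': a→8
  n8 'aaba': ·  ←P1

BFS fail/out derivation:
  fail(1) 'c': from fail(0)=0 chase 'c': 0 ⇒ 0;  out=∅∪out(0)=∅
  fail(5) 'a': from fail(0)=0 chase 'a': 0 ⇒ 0;  out=∅∪out(0)=∅
  fail(2) 'cc': from fail(1)=0 chase 'c': 0 ⇒ 1;  out=∅∪out(1)=∅
  fail(6) 'aa': from fail(5)=0 chase 'a': 0 ⇒ 5;  out=∅∪out(5)=∅
  fail(3) 'cca': from fail(2)=1 chase 'a': 1→0 ⇒ 5;  out=∅∪out(5)=∅
  fail(7) 'aab': from fail(6)=5 chase 'b': 5→0 ⇒ 0;  out=∅∪out(0)=∅
  fail(4) 'ccac': from fail(3)=5 chase 'c': 5→0 ⇒ 1;  out={0}∪out(1)={0}
  fail(8) 'aaba': from fail(7)=0 chase 'a': 0 ⇒ 5;  out={1}∪out(5)={1}

Scan:
[0] read 'c'  n0⇒n1
[1] read 'c'  n1⇒n2
[2] read 'a'  n2⇒n3
[3] read 'c'  n3⇒n4  → match P0@[0:3]
[4] read 'c'  n4⇒n2 ·f
[5] read 'c'  n2⇒n2 ·f
[6] read 'b'  n2⇒n0 ·f
[7] read 'c'  n0⇒n1
[8] read 'a'  n1⇒n5 ·f
[9] read 'a'  n5⇒n6
[10] read 'b'  n6⇒n7
[11] read 'a'  n7⇒n8  → match P1@[8:11]
[12] read 'b'  n8⇒n0 ·f
[13] read 'c'  n0⇒n1
[14] read 'b'  n1⇒n0 ·f
[15] read 'c'  n0⇒n1
[16] read 'c'  n1⇒n2
[17] read 'a'  n2⇒n3
[18] read 'a'  n3⇒n6 ·f
[19] read 'a'  n6⇒n6 ·f
[20] read 'b'  n6⇒n7
[21] read 'a'  n7⇒n8  → match P1@[18:21]
[22] read 'a'  n8⇒n6 ·f
[23] read 'a'  n6⇒n6 ·f
[24] read 'a'  n6⇒n6 ·f
[25] read 'b'  n6⇒n7
[26] read 'a'  n7⇒n8  → match P1@[23:26]
[27] read 'b'  n8⇒n0 ·f
[28] read 'a'  n0⇒n5
[29] read 'a'  n5⇒n6
[30] read 'b'  n6⇒n7
[31] read 'a'  n7⇒n8  → match P1@[28:31]
[32] read 'b'  n8⇒n0 ·f
[33] read 'c'  n0⇒n1
[34] read 'c'  n1⇒n2
[35] read 'a'  n2⇒n3
[36] read 'c'  n3⇒n4  → match P0@[33:36]
[37] read 'a'  n4⇒n5 ·f
[38] read 'a'  n5⇒n6
[39] read 'b'  n6⇒n7
[40] read 'a'  n7⇒n8  → match P1@[37:40]
[41] read 'b'  n8⇒n0 ·f
[42] read 'b'  n0⇒n0
[43] read 'c'  n0⇒n1
[44] read 'c'  n1⇒n2
[45] read 'a'  n2⇒n3
[46] read 'c'  n3⇒n4  → match P0@[43:46]
[47] read 'c'  n4⇒n2 ·f
[48] read 'c'  n2⇒n2 ·f
[49] read 'a'  n2⇒n3
[50] read 'c'  n3⇒n4  → match P0@[47:50]
[51] read 'a'  n4⇒n5 ·f
[52] read 'c'  n5⇒n1 ·f
[53] read 'c'  n1⇒n2
[54] read 'a'  n2⇒n3
[55] read 'c'  n3⇒n4  → match P0@[52:55]
[56] read 'a'  n4⇒n5 ·f
[57] read 'a'  n5⇒n6
[58] read 'b'  n6⇒n7
[59] read 'a'  n7⇒n8  → match P1@[56:59]
[60] read 'a'  n8⇒n6 ·f
[61] read 'a'  n6⇒n6 ·f
[62] read 'b'  n6⇒n7
[63] read 'a'  n7⇒n8  → match P1@[60:63]
[64] read 'c'  n8⇒n1 ·f
[65] read 'a'  n1⇒n5 ·f
[66] read 'c'  n5⇒n1 ·f
[67] read 'c'  n1⇒n2
[68] read 'a'  n2⇒n3

All matches (sorted): [[3,0],[11,1],[21,1],[26,1],[31,1],[36,0],[40,1],[46,0],[50,0],[55,0],[59,1],[63,1]]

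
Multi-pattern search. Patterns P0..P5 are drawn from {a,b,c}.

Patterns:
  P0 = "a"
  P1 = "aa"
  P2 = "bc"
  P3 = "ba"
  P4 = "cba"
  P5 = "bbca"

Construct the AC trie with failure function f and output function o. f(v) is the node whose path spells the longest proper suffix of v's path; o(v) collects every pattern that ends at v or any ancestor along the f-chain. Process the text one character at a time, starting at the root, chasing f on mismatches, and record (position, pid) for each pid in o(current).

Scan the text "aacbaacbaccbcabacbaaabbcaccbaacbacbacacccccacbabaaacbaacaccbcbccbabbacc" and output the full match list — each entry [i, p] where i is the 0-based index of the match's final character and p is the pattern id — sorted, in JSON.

Construct AC machine:
Trie nodes:
  0='ε' goto a→1 b→3 c→6
  1='a' goto a→2  [P0 ends]
  2='aa' goto ·  [P1 ends]
  3='b' goto a→5 b→9 c→4
  4='bc' goto ·  [P2 ends]
  5='ba' goto ·  [P3 ends]
  6='c' goto b→7
  7='cb' goto a→8
  8='cba' goto ·  [P4 ends]
  9='bb' goto c→10
  10='bbc' goto a→11
  11='bbca' goto ·  [P5 ends]

BFS fail/out derivation:
  n1('a'): parent n0 fail=0; on 'a' 0 → fail=0;  out {0}∪∅={0}
  n3('b'): parent n0 fail=0; on 'b' 0 → fail=0;  out ∅∪∅=∅
  n6('c'): parent n0 fail=0; on 'c' 0 → fail=0;  out ∅∪∅=∅
  n2('aa'): parent n1 fail=0; on 'a' 0 → fail=1;  out {1}∪{0}={0,1}
  n4('bc'): parent n3 fail=0; on 'c' 0 → fail=6;  out {2}∪∅={2}
  n5('ba'): parent n3 fail=0; on 'a' 0 → fail=1;  out {3}∪{0}={0,3}
  n7('cb'): parent n6 fail=0; on 'b' 0 → fail=3;  out ∅∪∅=∅
  n9('bb'): parent n3 fail=0; on 'b' 0 → fail=3;  out ∅∪∅=∅
  n8('cba'): parent n7 fail=3; on 'a' 3 → fail=5;  out {4}∪{0,3}={0,3,4}
  n10('bbc'): parent n9 fail=3; on 'c' 3 → fail=4;  out ∅∪{2}={2}
  n11('bbca'): parent n10 fail=4; on 'a' 4→6→0 → fail=1;  out {5}∪{0}={0,5}

Run:
i=0 'a': node 0→1  ** P0@[0:0]
i=1 'a': node 1→2  ** P0@[1:1],P1@[0:1]
i=2 'c': node 2→6 ·f
i=3 'b': node 6→7
i=4 'a': node 7→8  ** P0@[4:4],P3@[3:4],P4@[2:4]
i=5 'a': node 8→2 ·f  ** P0@[5:5],P1@[4:5]
i=6 'c': node 2→6 ·f
i=7 'b': node 6→7
i=8 'a': node 7→8  ** P0@[8:8],P3@[7:8],P4@[6:8]
i=9 'c': node 8→6 ·f
i=10 'c': node 6→6 ·f
i=11 'b': node 6→7
i=12 'c': node 7→4 ·f  ** P2@[11:12]
i=13 'a': node 4→1 ·f  ** P0@[13:13]
i=14 'b': node 1→3 ·f
i=15 'a': node 3→5  ** P0@[15:15],P3@[14:15]
i=16 'c': node 5→6 ·f
i=17 'b': node 6→7
i=18 'a': node 7→8  ** P0@[18:18],P3@[17:18],P4@[16:18]
i=19 'a': node 8→2 ·f  ** P0@[19:19],P1@[18:19]
i=20 'a': node 2→2 ·f  ** P0@[20:20],P1@[19:20]
i=21 'b': node 2→3 ·f
i=22 'b': node 3→9
i=23 'c': node 9→10  ** P2@[22:23]
i=24 'a': node 10→11  ** P0@[24:24],P5@[21:24]
i=25 'c': node 11→6 ·f
i=26 'c': node 6→6 ·f
i=27 'b': node 6→7
i=28 'a': node 7→8  ** P0@[28:28],P3@[27:28],P4@[26:28]
i=29 'a': node 8→2 ·f  ** P0@[29:29],P1@[28:29]
i=30 'c': node 2→6 ·f
i=31 'b': node 6→7
i=32 'a': node 7→8  ** P0@[32:32],P3@[31:32],P4@[30:32]
i=33 'c': node 8→6 ·f
i=34 'b': node 6→7
i=35 'a': node 7→8  ** P0@[35:35],P3@[34:35],P4@[33:35]
i=36 'c': node 8→6 ·f
i=37 'a': node 6→1 ·f  ** P0@[37:37]
i=38 'c': node 1→6 ·f
i=39 'c': node 6→6 ·f
i=40 'c': node 6→6 ·f
i=41 'c': node 6→6 ·f
i=42 'c': node 6→6 ·f
i=43 'a': node 6→1 ·f  ** P0@[43:43]
i=44 'c': node 1→6 ·f
i=45 'b': node 6→7
i=46 'a': node 7→8  ** P0@[46:46],P3@[45:46],P4@[44:46]
i=47 'b': node 8→3 ·f
i=48 'a': node 3→5  ** P0@[48:48],P3@[47:48]
i=49 'a': node 5→2 ·f  ** P0@[49:49],P1@[48:49]
i=50 'a': node 2→2 ·f  ** P0@[50:50],P1@[49:50]
i=51 'c': node 2→6 ·f
i=52 'b': node 6→7
i=53 'a': node 7→8  ** P0@[53:53],P3@[52:53],P4@[51:53]
i=54 'a': node 8→2 ·f  ** P0@[54:54],P1@[53:54]
i=55 'c': node 2→6 ·f
i=56 'a': node 6→1 ·f  ** P0@[56:56]
i=57 'c': node 1→6 ·f
i=58 'c': node 6→6 ·f
i=59 'b': node 6→7
i=60 'c': node 7→4 ·f  ** P2@[59:60]
i=61 'b': node 4→7 ·f
i=62 'c': node 7→4 ·f  ** P2@[61:62]
i=63 'c': node 4→6 ·f
i=64 'b': node 6→7
i=65 'a': node 7→8  ** P0@[65:65],P3@[64:65],P4@[63:65]
i=66 'b': node 8→3 ·f
i=67 'b': node 3→9
i=68 'a': node 9→5 ·f  ** P0@[68:68],P3@[67:68]
i=69 'c': node 5→6 ·f
i=70 'c': node 6→6 ·f

Result: [[0,0],[1,0],[1,1],[4,0],[4,3],[4,4],[5,0],[5,1],[8,0],[8,3],[8,4],[12,2],[13,0],[15,0],[15,3],[18,0],[18,3],[18,4],[19,0],[19,1],[20,0],[20,1],[23,2],[24,0],[24,5],[28,0],[28,3],[28,4],[29,0],[29,1],[32,0],[32,3],[32,4],[35,0],[35,3],[35,4],[37,0],[43,0],[46,0],[46,3],[46,4],[48,0],[48,3],[49,0],[49,1],[50,0],[50,1],[53,0],[53,3],[53,4],[54,0],[54,1],[56,0],[60,2],[62,2],[65,0],[65,3],[65,4],[68,0],[68,3]]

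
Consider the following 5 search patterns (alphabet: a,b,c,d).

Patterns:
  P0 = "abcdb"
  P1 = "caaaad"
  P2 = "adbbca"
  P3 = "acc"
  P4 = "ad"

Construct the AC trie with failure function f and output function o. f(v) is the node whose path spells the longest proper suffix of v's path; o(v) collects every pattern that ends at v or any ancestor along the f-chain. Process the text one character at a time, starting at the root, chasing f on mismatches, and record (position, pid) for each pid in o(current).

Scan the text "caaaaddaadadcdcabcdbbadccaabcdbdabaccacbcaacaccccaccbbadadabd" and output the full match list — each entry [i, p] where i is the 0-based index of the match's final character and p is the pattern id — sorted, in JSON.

Build automaton:
Trie nodes:
  0='ε' goto a→1 c→6
  1='a' goto b→2 c→17 d→12
  2='ab' goto c→3
  3='abc' goto d→4
  4='abcd' goto b→5
  5='abcdb' goto ·  ←P0
  6='c' goto a→7
  7='ca' goto a→8
  8='caa' goto a→9
  9='caaa' goto a→10
  10='caaaa' goto d→11
  11='caaaad' goto ·  ←P1
  12='ad' goto b→13  ←P4
  13='adb' goto b→14
  14='adbb' goto c→15
  15='adbbc' goto a→16
  16='adbbca' goto ·  ←P2
  17='ac' goto c→18
  18='acc' goto ·  ←P3

Failure links (BFS by depth):
  n1('a'): parent n0 fail=0; on 'a' 0 → fail=0;  out ∅∪∅=∅
  n6('c'): parent n0 fail=0; on 'c' 0 → fail=0;  out ∅∪∅=∅
  n2('ab'): parent n1 fail=0; on 'b' 0 → fail=0;  out ∅∪∅=∅
  n7('ca'): parent n6 fail=0; on 'a' 0 → fail=1;  out ∅∪∅=∅
  n12('ad'): parent n1 fail=0; on 'd' 0 → fail=0;  out {4}∪∅={4}
  n17('ac'): parent n1 fail=0; on 'c' 0 → fail=6;  out ∅∪∅=∅
  n3('abc'): parent n2 fail=0; on 'c' 0 → fail=6;  out ∅∪∅=∅
  n8('caa'): parent n7 fail=1; on 'a' 1→0 → fail=1;  out ∅∪∅=∅
  n13('adb'): parent n12 fail=0; on 'b' 0 → fail=0;  out ∅∪∅=∅
  n18('acc'): parent n17 fail=6; on 'c' 6→0 → fail=6;  out {3}∪∅={3}
  n4('abcd'): parent n3 fail=6; on 'd' 6→0 → fail=0;  out ∅∪∅=∅
  n9('caaa'): parent n8 fail=1; on 'a' 1→0 → fail=1;  out ∅∪∅=∅
  n14('adbb'): parent n13 fail=0; on 'b' 0 → fail=0;  out ∅∪∅=∅
  n5('abcdb'): parent n4 fail=0; on 'b' 0 → fail=0;  out {0}∪∅={0}
  n10('caaaa'): parent n9 fail=1; on 'a' 1→0 → fail=1;  out ∅∪∅=∅
  n15('adbbc'): parent n14 fail=0; on 'c' 0 → fail=6;  out ∅∪∅=∅
  n11('caaaad'): parent n10 fail=1; on 'd' 1 → fail=12;  out {1}∪{4}={1,4}
  n16('adbbca'): parent n15 fail=6; on 'a' 6 → fail=7;  out {2}∪∅={2}

Run:
[0] read 'c'  n0⇒n6
[1] read 'a'  n6⇒n7
[2] read 'a'  n7⇒n8
[3] read 'a'  n8⇒n9
[4] read 'a'  n9⇒n10
[5] read 'd'  n10⇒n11  ** P1@[0:5],P4@[4:5]
[6] read 'd'  n11⇒n0 (via fail)
[7] read 'a'  n0⇒n1
[8] read 'a'  n1⇒n1 (via fail)
[9] read 'd'  n1⇒n12  ** P4@[8:9]
[10] read 'a'  n12⇒n1 (via fail)
[11] read 'd'  n1⇒n12  ** P4@[10:11]
[12] read 'c'  n12⇒n6 (via fail)
[13] read 'd'  n6⇒n0 (via fail)
[14] read 'c'  n0⇒n6
[15] read 'a'  n6⇒n7
[16] read 'b'  n7⇒n2 (via fail)
[17] read 'c'  n2⇒n3
[18] read 'd'  n3⇒n4
[19] read 'b'  n4⇒n5  ** P0@[15:19]
[20] read 'b'  n5⇒n0 (via fail)
[21] read 'a'  n0⇒n1
[22] read 'd'  n1⇒n12  ** P4@[21:22]
[23] read 'c'  n12⇒n6 (via fail)
[24] read 'c'  n6⇒n6 (via fail)
[25] read 'a'  n6⇒n7
[26] read 'a'  n7⇒n8
[27] read 'b'  n8⇒n2 (via fail)
[28] read 'c'  n2⇒n3
[29] read 'd'  n3⇒n4
[30] read 'b'  n4⇒n5  ** P0@[26:30]
[31] read 'd'  n5⇒n0 (via fail)
[32] read 'a'  n0⇒n1
[33] read 'b'  n1⇒n2
[34] read 'a'  n2⇒n1 (via fail)
[35] read 'c'  n1⇒n17
[36] read 'c'  n17⇒n18  ** P3@[34:36]
[37] read 'a'  n18⇒n7 (via fail)
[38] read 'c'  n7⇒n17 (via fail)
[39] read 'b'  n17⇒n0 (via fail)
[40] read 'c'  n0⇒n6
[41] read 'a'  n6⇒n7
[42] read 'a'  n7⇒n8
[43] read 'c'  n8⇒n17 (via fail)
[44] read 'a'  n17⇒n7 (via fail)
[45] read 'c'  n7⇒n17 (via fail)
[46] read 'c'  n17⇒n18  ** P3@[44:46]
[47] read 'c'  n18⇒n6 (via fail)
[48] read 'c'  n6⇒n6 (via fail)
[49] read 'a'  n6⇒n7
[50] read 'c'  n7⇒n17 (via fail)
[51] read 'c'  n17⇒n18  ** P3@[49:51]
[52] read 'b'  n18⇒n0 (via fail)
[53] read 'b'  n0⇒n0
[54] read 'a'  n0⇒n1
[55] read 'd'  n1⇒n12  ** P4@[54:55]
[56] read 'a'  n12⇒n1 (via fail)
[57] read 'd'  n1⇒n12  ** P4@[56:57]
[58] read 'a'  n12⇒n1 (via fail)
[59] read 'b'  n1⇒n2
[60] read 'd'  n2⇒n0 (via fail)

Result: [[5,1],[5,4],[9,4],[11,4],[19,0],[22,4],[30,0],[36,3],[46,3],[51,3],[55,4],[57,4]]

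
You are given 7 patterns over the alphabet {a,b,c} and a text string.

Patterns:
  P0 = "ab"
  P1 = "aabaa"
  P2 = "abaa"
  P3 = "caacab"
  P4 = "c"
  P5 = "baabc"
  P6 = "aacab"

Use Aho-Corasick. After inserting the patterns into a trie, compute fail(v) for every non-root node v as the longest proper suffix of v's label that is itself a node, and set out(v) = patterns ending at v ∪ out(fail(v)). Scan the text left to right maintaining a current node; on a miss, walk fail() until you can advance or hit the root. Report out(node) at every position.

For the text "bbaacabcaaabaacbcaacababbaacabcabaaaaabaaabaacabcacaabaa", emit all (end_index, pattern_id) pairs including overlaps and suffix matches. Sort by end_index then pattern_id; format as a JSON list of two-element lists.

Build:
Trie (insert patterns):
  0='ε' goto a→1 b→15 c→9
  1='a' goto a→3 b→2
  2='ab' goto a→7  [P0 ends]
  3='aa' goto b→4 c→20
  4='aab' goto a→5
  5='aaba' goto a→6
  6='aabaa' goto ·  [P1 ends]
  7='aba' goto a→8
  8='abaa' goto ·  [P2 ends]
  9='c' goto a→10  [P4 ends]
  10='ca' goto a→11
  11='caa' goto c→12
  12='caac' goto a→13
  13='caaca' goto b→14
  14='caacab' goto ·  [P3 ends]
  15='b' goto a→16
  16='ba' goto a→17
  17='baa' goto b→18
  18='baab' goto c→19
  19='baabc' goto ·  [P5 ends]
  20='aac' goto a→21
  21='aaca' goto b→22
  22='aacab' goto ·  [P6 ends]

Failure links (BFS by depth):
  n1('a'): parent n0 fail=0; on 'a' 0 → fail=0;  out ∅∪∅=∅
  n9('c'): parent n0 fail=0; on 'c' 0 → fail=0;  out {4}∪∅={4}
  n15('b'): parent n0 fail=0; on 'b' 0 → fail=0;  out ∅∪∅=∅
  n2('ab'): parent n1 fail=0; on 'b' 0 → fail=15;  out {0}∪∅={0}
  n3('aa'): parent n1 fail=0; on 'a' 0 → fail=1;  out ∅∪∅=∅
  n10('ca'): parent n9 fail=0; on 'a' 0 → fail=1;  out ∅∪∅=∅
  n16('ba'): parent n15 fail=0; on 'a' 0 → fail=1;  out ∅∪∅=∅
  n4('aab'): parent n3 fail=1; on 'b' 1 → fail=2;  out ∅∪{0}={0}
  n7('aba'): parent n2 fail=15; on 'a' 15 → fail=16;  out ∅∪∅=∅
  n11('caa'): parent n10 fail=1; on 'a' 1 → fail=3;  out ∅∪∅=∅
  n17('baa'): parent n16 fail=1; on 'a' 1 → fail=3;  out ∅∪∅=∅
  n20('aac'): parent n3 fail=1; on 'c' 1→0 → fail=9;  out ∅∪{4}={4}
  n5('aaba'): parent n4 fail=2; on 'a' 2 → fail=7;  out ∅∪∅=∅
  n8('abaa'): parent n7 fail=16; on 'a' 16 → fail=17;  out {2}∪∅={2}
  n12('caac'): parent n11 fail=3; on 'c' 3 → fail=20;  out ∅∪{4}={4}
  n18('baab'): parent n17 fail=3; on 'b' 3 → fail=4;  out ∅∪{0}={0}
  n21('aaca'): parent n20 fail=9; on 'a' 9 → fail=10;  out ∅∪∅=∅
  n6('aabaa'): parent n5 fail=7; on 'a' 7 → fail=8;  out {1}∪{2}={1,2}
  n13('caaca'): parent n12 fail=20; on 'a' 20 → fail=21;  out ∅∪∅=∅
  n19('baabc'): parent n18 fail=4; on 'c' 4→2→15→0 → fail=9;  out {5}∪{4}={4,5}
  n22('aacab'): parent n21 fail=10; on 'b' 10→1 → fail=2;  out {6}∪{0}={0,6}
  n14('caacab'): parent n13 fail=21; on 'b' 21 → fail=22;  out {3}∪{0,6}={0,3,6}

Run:
[0] read 'b'  n0⇒n15
[1] read 'b'  n15⇒n15 (via fail)
[2] read 'a'  n15⇒n16
[3] read 'a'  n16⇒n17
[4] read 'c'  n17⇒n20 (via fail)  emit P4@[4:4]
[5] read 'a'  n20⇒n21
[6] read 'b'  n21⇒n22  emit P0@[5:6],P6@[2:6]
[7] read 'c'  n22⇒n9 (via fail)  emit P4@[7:7]
[8] read 'a'  n9⇒n10
[9] read 'a'  n10⇒n11
[10] read 'a'  n11⇒n3 (via fail)
[11] read 'b'  n3⇒n4  emit P0@[10:11]
[12] read 'a'  n4⇒n5
[13] read 'a'  n5⇒n6  emit P1@[9:13],P2@[10:13]
[14] read 'c'  n6⇒n20 (via fail)  emit P4@[14:14]
[15] read 'b'  n20⇒n15 (via fail)
[16] read 'c'  n15⇒n9 (via fail)  emit P4@[16:16]
[17] read 'a'  n9⇒n10
[18] read 'a'  n10⇒n11
[19] read 'c'  n11⇒n12  emit P4@[19:19]
[20] read 'a'  n12⇒n13
[21] read 'b'  n13⇒n14  emit P0@[20:21],P3@[16:21],P6@[17:21]
[22] read 'a'  n14⇒n7 (via fail)
[23] read 'b'  n7⇒n2 (via fail)  emit P0@[22:23]
[24] read 'b'  n2⇒n15 (via fail)
[25] read 'a'  n15⇒n16
[26] read 'a'  n16⇒n17
[27] read 'c'  n17⇒n20 (via fail)  emit P4@[27:27]
[28] read 'a'  n20⇒n21
[29] read 'b'  n21⇒n22  emit P0@[28:29],P6@[25:29]
[30] read 'c'  n22⇒n9 (via fail)  emit P4@[30:30]
[31] read 'a'  n9⇒n10
[32] read 'b'  n10⇒n2 (via fail)  emit P0@[31:32]
[33] read 'a'  n2⇒n7
[34] read 'a'  n7⇒n8  emit P2@[31:34]
[35] read 'a'  n8⇒n3 (via fail)
[36] read 'a'  n3⇒n3 (via fail)
[37] read 'a'  n3⇒n3 (via fail)
[38] read 'b'  n3⇒n4  emit P0@[37:38]
[39] read 'a'  n4⇒n5
[40] read 'a'  n5⇒n6  emit P1@[36:40],P2@[37:40]
[41] read 'a'  n6⇒n3 (via fail)
[42] read 'b'  n3⇒n4  emit P0@[41:42]
[43] read 'a'  n4⇒n5
[44] read 'a'  n5⇒n6  emit P1@[40:44],P2@[41:44]
[45] read 'c'  n6⇒n20 (via fail)  emit P4@[45:45]
[46] read 'a'  n20⇒n21
[47] read 'b'  n21⇒n22  emit P0@[46:47],P6@[43:47]
[48] read 'c'  n22⇒n9 (via fail)  emit P4@[48:48]
[49] read 'a'  n9⇒n10
[50] read 'c'  n10⇒n9 (via fail)  emit P4@[50:50]
[51] read 'a'  n9⇒n10
[52] read 'a'  n10⇒n11
[53] read 'b'  n11⇒n4 (via fail)  emit P0@[52:53]
[54] read 'a'  n4⇒n5
[55] read 'a'  n5⇒n6  emit P1@[51:55],P2@[52:55]

Result: [[4,4],[6,0],[6,6],[7,4],[11,0],[13,1],[13,2],[14,4],[16,4],[19,4],[21,0],[21,3],[21,6],[23,0],[27,4],[29,0],[29,6],[30,4],[32,0],[34,2],[38,0],[40,1],[40,2],[42,0],[44,1],[44,2],[45,4],[47,0],[47,6],[48,4],[50,4],[53,0],[55,1],[55,2]]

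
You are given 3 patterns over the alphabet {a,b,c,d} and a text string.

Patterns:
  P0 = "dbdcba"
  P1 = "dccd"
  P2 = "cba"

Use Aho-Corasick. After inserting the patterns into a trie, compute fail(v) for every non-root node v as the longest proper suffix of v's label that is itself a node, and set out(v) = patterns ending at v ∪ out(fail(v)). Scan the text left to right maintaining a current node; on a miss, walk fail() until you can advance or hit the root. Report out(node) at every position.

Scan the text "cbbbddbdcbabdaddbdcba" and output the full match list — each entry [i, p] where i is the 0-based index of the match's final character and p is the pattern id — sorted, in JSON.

Construct AC machine:
Trie nodes:
  0='ε' goto c→10 d→1
  1='d' goto b→2 c→7
  2='db' goto d→3
  3='dbd' goto c→4
  4='dbdc' goto b→5
  5='dbdcb' goto a→6
  6='dbdcba' goto ·  [P0 ends]
  7='dc' goto c→8
  8='dcc' goto d→9
  9='dccd' goto ·  [P1 ends]
  10='c' goto b→11
  11='cb' goto a→12
  12='cba' goto ·  [P2 ends]

BFS fail/out derivation:
  n1('d'): parent n0 fail=0; on 'd' 0 → fail=0;  out ∅∪∅=∅
  n10('c'): parent n0 fail=0; on 'c' 0 → fail=0;  out ∅∪∅=∅
  n2('db'): parent n1 fail=0; on 'b' 0 → fail=0;  out ∅∪∅=∅
  n7('dc'): parent n1 fail=0; on 'c' 0 → fail=10;  out ∅∪∅=∅
  n11('cb'): parent n10 fail=0; on 'b' 0 → fail=0;  out ∅∪∅=∅
  n3('dbd'): parent n2 fail=0; on 'd' 0 → fail=1;  out ∅∪∅=∅
  n8('dcc'): parent n7 fail=10; on 'c' 10→0 → fail=10;  out ∅∪∅=∅
  n12('cba'): parent n11 fail=0; on 'a' 0 → fail=0;  out {2}∪∅={2}
  n4('dbdc'): parent n3 fail=1; on 'c' 1 → fail=7;  out ∅∪∅=∅
  n9('dccd'): parent n8 fail=10; on 'd' 10→0 → fail=1;  out {1}∪∅={1}
  n5('dbdcb'): parent n4 fail=7; on 'b' 7→10 → fail=11;  out ∅∪∅=∅
  n6('dbdcba'): parent n5 fail=11; on 'a' 11 → fail=12;  out {0}∪{2}={0,2}

Scan:
[0] read 'c'  n0⇒n10
[1] read 'b'  n10⇒n11
[2] read 'b'  n11⇒n0 ·f
[3] read 'b'  n0⇒n0
[4] read 'd'  n0⇒n1
[5] read 'd'  n1⇒n1 ·f
[6] read 'b'  n1⇒n2
[7] read 'd'  n2⇒n3
[8] read 'c'  n3⇒n4
[9] read 'b'  n4⇒n5
[10] read 'a'  n5⇒n6  ** P0@[5:10],P2@[8:10]
[11] read 'b'  n6⇒n0 ·f
[12] read 'd'  n0⇒n1
[13] read 'a'  n1⇒n0 ·f
[14] read 'd'  n0⇒n1
[15] read 'd'  n1⇒n1 ·f
[16] read 'b'  n1⇒n2
[17] read 'd'  n2⇒n3
[18] read 'c'  n3⇒n4
[19] read 'b'  n4⇒n5
[20] read 'a'  n5⇒n6  ** P0@[15:20],P2@[18:20]

Result: [[10,0],[10,2],[20,0],[20,2]]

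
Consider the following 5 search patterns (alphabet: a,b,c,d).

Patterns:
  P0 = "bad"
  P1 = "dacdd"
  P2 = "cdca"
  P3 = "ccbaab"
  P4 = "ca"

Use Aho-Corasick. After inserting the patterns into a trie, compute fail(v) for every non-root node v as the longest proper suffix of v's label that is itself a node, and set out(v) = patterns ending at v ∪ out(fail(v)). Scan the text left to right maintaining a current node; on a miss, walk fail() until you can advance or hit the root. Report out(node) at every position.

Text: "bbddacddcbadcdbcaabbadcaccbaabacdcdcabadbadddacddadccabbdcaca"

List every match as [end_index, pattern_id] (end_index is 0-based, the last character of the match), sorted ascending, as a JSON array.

Build automaton:
Trie (insert patterns):
  0='ε' goto b→1 c→9 d→4
  1='b' goto a→2
  2='ba' goto d→3
  3='bad' goto ·  [P0 ends]
  4='d' goto a→5
  5='da' goto c→6
  6='dac' goto d→7
  7='dacd' goto d→8
  8='dacdd' goto ·  [P1 ends]
  9='c' goto a→18 c→13 d→10
  10='cd' goto c→11
  11='cdc' goto a→12
  12='cdca' goto ·  [P2 ends]
  13='cc' goto b→14
  14='ccb' goto a→15
  15='ccba' goto a→16
  16='ccbaa' goto b→17
  17='ccbaab' goto ·  [P3 ends]
  18='ca' goto ·  [P4 ends]

BFS fail/out derivation:
  fail(1) 'b': from fail(0)=0 chase 'b': 0 ⇒ 0;  out=∅∪out(0)=∅
  fail(4) 'd': from fail(0)=0 chase 'd': 0 ⇒ 0;  out=∅∪out(0)=∅
  fail(9) 'c': from fail(0)=0 chase 'c': 0 ⇒ 0;  out=∅∪out(0)=∅
  fail(2) 'ba': from fail(1)=0 chase 'a': 0 ⇒ 0;  out=∅∪out(0)=∅
  fail(5) 'da': from fail(4)=0 chase 'a': 0 ⇒ 0;  out=∅∪out(0)=∅
  fail(10) 'cd': from fail(9)=0 chase 'd': 0 ⇒ 4;  out=∅∪out(4)=∅
  fail(13) 'cc': from fail(9)=0 chase 'c': 0 ⇒ 9;  out=∅∪out(9)=∅
  fail(18) 'ca': from fail(9)=0 chase 'a': 0 ⇒ 0;  out={4}∪out(0)={4}
  fail(3) 'bad': from fail(2)=0 chase 'd': 0 ⇒ 4;  out={0}∪out(4)={0}
  fail(6) 'dac': from fail(5)=0 chase 'c': 0 ⇒ 9;  out=∅∪out(9)=∅
  fail(11) 'cdc': from fail(10)=4 chase 'c': 4→0 ⇒ 9;  out=∅∪out(9)=∅
  fail(14) 'ccb': from fail(13)=9 chase 'b': 9→0 ⇒ 1;  out=∅∪out(1)=∅
  fail(7) 'dacd': from fail(6)=9 chase 'd': 9 ⇒ 10;  out=∅∪out(10)=∅
  fail(12) 'cdca': from fail(11)=9 chase 'a': 9 ⇒ 18;  out={2}∪out(18)={2,4}
  fail(15) 'ccba': from fail(14)=1 chase 'a': 1 ⇒ 2;  out=∅∪out(2)=∅
  fail(8) 'dacdd': from fail(7)=10 chase 'd': 10→4→0 ⇒ 4;  out={1}∪out(4)={1}
  fail(16) 'ccbaa': from fail(15)=2 chase 'a': 2→0 ⇒ 0;  out=∅∪out(0)=∅
  fail(17) 'ccbaab': from fail(16)=0 chase 'b': 0 ⇒ 1;  out={3}∪out(1)={3}

Scan:
[0] read 'b'  n0⇒n1
[1] read 'b'  n1⇒n1 (via fail)
[2] read 'd'  n1⇒n4 (via fail)
[3] read 'd'  n4⇒n4 (via fail)
[4] read 'a'  n4⇒n5
[5] read 'c'  n5⇒n6
[6] read 'd'  n6⇒n7
[7] read 'd'  n7⇒n8  emit P1@[3:7]
[8] read 'c'  n8⇒n9 (via fail)
[9] read 'b'  n9⇒n1 (via fail)
[10] read 'a'  n1⇒n2
[11] read 'd'  n2⇒n3  emit P0@[9:11]
[12] read 'c'  n3⇒n9 (via fail)
[13] read 'd'  n9⇒n10
[14] read 'b'  n10⇒n1 (via fail)
[15] read 'c'  n1⇒n9 (via fail)
[16] read 'a'  n9⇒n18  emit P4@[15:16]
[17] read 'a'  n18⇒n0 (via fail)
[18] read 'b'  n0⇒n1
[19] read 'b'  n1⇒n1 (via fail)
[20] read 'a'  n1⇒n2
[21] read 'd'  n2⇒n3  emit P0@[19:21]
[22] read 'c'  n3⇒n9 (via fail)
[23] read 'a'  n9⇒n18  emit P4@[22:23]
[24] read 'c'  n18⇒n9 (via fail)
[25] read 'c'  n9⇒n13
[26] read 'b'  n13⇒n14
[27] read 'a'  n14⇒n15
[28] read 'a'  n15⇒n16
[29] read 'b'  n16⇒n17  emit P3@[24:29]
[30] read 'a'  n17⇒n2 (via fail)
[31] read 'c'  n2⇒n9 (via fail)
[32] read 'd'  n9⇒n10
[33] read 'c'  n10⇒n11
[34] read 'd'  n11⇒n10 (via fail)
[35] read 'c'  n10⇒n11
[36] read 'a'  n11⇒n12  emit P2@[33:36],P4@[35:36]
[37] read 'b'  n12⇒n1 (via fail)
[38] read 'a'  n1⇒n2
[39] read 'd'  n2⇒n3  emit P0@[37:39]
[40] read 'b'  n3⇒n1 (via fail)
[41] read 'a'  n1⇒n2
[42] read 'd'  n2⇒n3  emit P0@[40:42]
[43] read 'd'  n3⇒n4 (via fail)
[44] read 'd'  n4⇒n4 (via fail)
[45] read 'a'  n4⇒n5
[46] read 'c'  n5⇒n6
[47] read 'd'  n6⇒n7
[48] read 'd'  n7⇒n8  emit P1@[44:48]
[49] read 'a'  n8⇒n5 (via fail)
[50] read 'd'  n5⇒n4 (via fail)
[51] read 'c'  n4⇒n9 (via fail)
[52] read 'c'  n9⇒n13
[53] read 'a'  n13⇒n18 (via fail)  emit P4@[52:53]
[54] read 'b'  n18⇒n1 (via fail)
[55] read 'b'  n1⇒n1 (via fail)
[56] read 'd'  n1⇒n4 (via fail)
[57] read 'c'  n4⇒n9 (via fail)
[58] read 'a'  n9⇒n18  emit P4@[57:58]
[59] read 'c'  n18⇒n9 (via fail)
[60] read 'a'  n9⇒n18  emit P4@[59:60]

Result: [[7,1],[11,0],[16,4],[21,0],[23,4],[29,3],[36,2],[36,4],[39,0],[42,0],[48,1],[53,4],[58,4],[60,4]]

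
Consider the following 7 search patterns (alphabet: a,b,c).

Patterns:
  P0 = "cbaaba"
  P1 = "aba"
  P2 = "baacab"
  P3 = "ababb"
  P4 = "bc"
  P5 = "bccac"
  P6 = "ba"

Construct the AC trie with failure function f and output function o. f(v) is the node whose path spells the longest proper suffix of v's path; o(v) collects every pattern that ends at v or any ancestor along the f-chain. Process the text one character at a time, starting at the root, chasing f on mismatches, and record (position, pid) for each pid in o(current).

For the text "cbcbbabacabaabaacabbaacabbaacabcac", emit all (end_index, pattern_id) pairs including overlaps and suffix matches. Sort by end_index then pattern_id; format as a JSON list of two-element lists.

Build:
Trie nodes:
  0='ε' goto a→7 b→10 c→1
  1='c' goto b→2
  2='cb' goto a→3
  3='cba' goto a→4
  4='cbaa' goto b→5
  5='cbaab' goto a→6
  6='cbaaba' goto ·  ←P0
  7='a' goto b→8
  8='ab' goto a→9
  9='aba' goto b→16  ←P1
  10='b' goto a→11 c→18
  11='ba' goto a→12  ←P6
  12='baa' goto c→13
  13='baac' goto a→14
  14='baaca' goto b→15
  15='baacab' goto ·  ←P2
  16='abab' goto b→17
  17='ababb' goto ·  ←P3
  18='bc' goto c→19  ←P4
  19='bcc' goto a→20
  20='bcca' goto c→21
  21='bccac' goto ·  ←P5

BFS fail/out derivation:
  n1('c'): parent n0 fail=0; on 'c' 0 → fail=0;  out ∅∪∅=∅
  n7('a'): parent n0 fail=0; on 'a' 0 → fail=0;  out ∅∪∅=∅
  n10('b'): parent n0 fail=0; on 'b' 0 → fail=0;  out ∅∪∅=∅
  n2('cb'): parent n1 fail=0; on 'b' 0 → fail=10;  out ∅∪∅=∅
  n8('ab'): parent n7 fail=0; on 'b' 0 → fail=10;  out ∅∪∅=∅
  n11('ba'): parent n10 fail=0; on 'a' 0 → fail=7;  out {6}∪∅={6}
  n18('bc'): parent n10 fail=0; on 'c' 0 → fail=1;  out {4}∪∅={4}
  n3('cba'): parent n2 fail=10; on 'a' 10 → fail=11;  out ∅∪{6}={6}
  n9('aba'): parent n8 fail=10; on 'a' 10 → fail=11;  out {1}∪{6}={1,6}
  n12('baa'): parent n11 fail=7; on 'a' 7→0 → fail=7;  out ∅∪∅=∅
  n19('bcc'): parent n18 fail=1; on 'c' 1→0 → fail=1;  out ∅∪∅=∅
  n4('cbaa'): parent n3 fail=11; on 'a' 11 → fail=12;  out ∅∪∅=∅
  n13('baac'): parent n12 fail=7; on 'c' 7→0 → fail=1;  out ∅∪∅=∅
  n16('abab'): parent n9 fail=11; on 'b' 11→7 → fail=8;  out ∅∪∅=∅
  n20('bcca'): parent n19 fail=1; on 'a' 1→0 → fail=7;  out ∅∪∅=∅
  n5('cbaab'): parent n4 fail=12; on 'b' 12→7 → fail=8;  out ∅∪∅=∅
  n14('baaca'): parent n13 fail=1; on 'a' 1→0 → fail=7;  out ∅∪∅=∅
  n17('ababb'): parent n16 fail=8; on 'b' 8→10→0 → fail=10;  out {3}∪∅={3}
  n21('bccac'): parent n20 fail=7; on 'c' 7→0 → fail=1;  out {5}∪∅={5}
  n6('cbaaba'): parent n5 fail=8; on 'a' 8 → fail=9;  out {0}∪{1,6}={0,1,6}
  n15('baacab'): parent n14 fail=7; on 'b' 7 → fail=8;  out {2}∪∅={2}

Scan:
i=0 'c': node 0→1
i=1 'b': node 1→2
i=2 'c': node 2→18 ·f  ** P4@[1:2]
i=3 'b': node 18→2 ·f
i=4 'b': node 2→10 ·f
i=5 'a': node 10→11  ** P6@[4:5]
i=6 'b': node 11→8 ·f
i=7 'a': node 8→9  ** P1@[5:7],P6@[6:7]
i=8 'c': node 9→1 ·f
i=9 'a': node 1→7 ·f
i=10 'b': node 7→8
i=11 'a': node 8→9  ** P1@[9:11],P6@[10:11]
i=12 'a': node 9→12 ·f
i=13 'b': node 12→8 ·f
i=14 'a': node 8→9  ** P1@[12:14],P6@[13:14]
i=15 'a': node 9→12 ·f
i=16 'c': node 12→13
i=17 'a': node 13→14
i=18 'b': node 14→15  ** P2@[13:18]
i=19 'b': node 15→10 ·f
i=20 'a': node 10→11  ** P6@[19:20]
i=21 'a': node 11→12
i=22 'c': node 12→13
i=23 'a': node 13→14
i=24 'b': node 14→15  ** P2@[19:24]
i=25 'b': node 15→10 ·f
i=26 'a': node 10→11  ** P6@[25:26]
i=27 'a': node 11→12
i=28 'c': node 12→13
i=29 'a': node 13→14
i=30 'b': node 14→15  ** P2@[25:30]
i=31 'c': node 15→18 ·f  ** P4@[30:31]
i=32 'a': node 18→7 ·f
i=33 'c': node 7→1 ·f

Matches: [[2,4],[5,6],[7,1],[7,6],[11,1],[11,6],[14,1],[14,6],[18,2],[20,6],[24,2],[26,6],[30,2],[31,4]]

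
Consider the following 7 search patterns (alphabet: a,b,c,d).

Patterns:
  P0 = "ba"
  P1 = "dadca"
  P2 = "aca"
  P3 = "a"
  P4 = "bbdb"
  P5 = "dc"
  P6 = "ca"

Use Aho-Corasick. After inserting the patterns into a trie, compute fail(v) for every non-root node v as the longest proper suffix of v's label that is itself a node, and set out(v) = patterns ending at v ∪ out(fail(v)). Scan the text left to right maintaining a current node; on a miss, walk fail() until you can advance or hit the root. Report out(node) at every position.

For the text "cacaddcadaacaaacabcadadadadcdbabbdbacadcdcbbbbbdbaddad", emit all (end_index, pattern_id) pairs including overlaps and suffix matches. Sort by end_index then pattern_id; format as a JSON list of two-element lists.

Construct AC machine:
Trie (insert patterns):
  n0 'ε': a→8 b→1 c→15 d→3
  n1 'b': a→2 b→11
  n2 'ba': ·  [P0 ends]
  n3 'd': a→4 c→14
  n4 'da': d→5
  n5 'dad': c→6
  n6 'dadc': a→7
  n7 'dadca': ·  [P1 ends]
  n8 'a': c→9  [P3 ends]
  n9 'ac': a→10
  n10 'aca': ·  [P2 ends]
  n11 'bb': d→12
  n12 'bbd': b→13
  n13 'bbdb': ·  [P4 ends]
  n14 'dc': ·  [P5 ends]
  n15 'c': a→16
  n16 'ca': ·  [P6 ends]

BFS fail/out derivation:
  fail(1) 'b': from fail(0)=0 chase 'b': 0 ⇒ 0;  out=∅∪out(0)=∅
  fail(3) 'd': from fail(0)=0 chase 'd': 0 ⇒ 0;  out=∅∪out(0)=∅
  fail(8) 'a': from fail(0)=0 chase 'a': 0 ⇒ 0;  out={3}∪out(0)={3}
  fail(15) 'c': from fail(0)=0 chase 'c': 0 ⇒ 0;  out=∅∪out(0)=∅
  fail(2) 'ba': from fail(1)=0 chase 'a': 0 ⇒ 8;  out={0}∪out(8)={0,3}
  fail(4) 'da': from fail(3)=0 chase 'a': 0 ⇒ 8;  out=∅∪out(8)={3}
  fail(9) 'ac': from fail(8)=0 chase 'c': 0 ⇒ 15;  out=∅∪out(15)=∅
  fail(11) 'bb': from fail(1)=0 chase 'b': 0 ⇒ 1;  out=∅∪out(1)=∅
  fail(14) 'dc': from fail(3)=0 chase 'c': 0 ⇒ 15;  out={5}∪out(15)={5}
  fail(16) 'ca': from fail(15)=0 chase 'a': 0 ⇒ 8;  out={6}∪out(8)={3,6}
  fail(5) 'dad': from fail(4)=8 chase 'd': 8→0 ⇒ 3;  out=∅∪out(3)=∅
  fail(10) 'aca': from fail(9)=15 chase 'a': 15 ⇒ 16;  out={2}∪out(16)={2,3,6}
  fail(12) 'bbd': from fail(11)=1 chase 'd': 1→0 ⇒ 3;  out=∅∪out(3)=∅
  fail(6) 'dadc': from fail(5)=3 chase 'c': 3 ⇒ 14;  out=∅∪out(14)={5}
  fail(13) 'bbdb': from fail(12)=3 chase 'b': 3→0 ⇒ 1;  out={4}∪out(1)={4}
  fail(7) 'dadca': from fail(6)=14 chase 'a': 14→15 ⇒ 16;  out={1}∪out(16)={1,3,6}

Run:
i=0 'c': node 0→15
i=1 'a': node 15→16  → match P3@[1:1],P6@[0:1]
i=2 'c': node 16→9 (via fail)
i=3 'a': node 9→10  → match P2@[1:3],P3@[3:3],P6@[2:3]
i=4 'd': node 10→3 (via fail)
i=5 'd': node 3→3 (via fail)
i=6 'c': node 3→14  → match P5@[5:6]
i=7 'a': node 14→16 (via fail)  → match P3@[7:7],P6@[6:7]
i=8 'd': node 16→3 (via fail)
i=9 'a': node 3→4  → match P3@[9:9]
i=10 'a': node 4→8 (via fail)  → match P3@[10:10]
i=11 'c': node 8→9
i=12 'a': node 9→10  → match P2@[10:12],P3@[12:12],P6@[11:12]
i=13 'a': node 10→8 (via fail)  → match P3@[13:13]
i=14 'a': node 8→8 (via fail)  → match P3@[14:14]
i=15 'c': node 8→9
i=16 'a': node 9→10  → match P2@[14:16],P3@[16:16],P6@[15:16]
i=17 'b': node 10→1 (via fail)
i=18 'c': node 1→15 (via fail)
i=19 'a': node 15→16  → match P3@[19:19],P6@[18:19]
i=20 'd': node 16→3 (via fail)
i=21 'a': node 3→4  → match P3@[21:21]
i=22 'd': node 4→5
i=23 'a': node 5→4 (via fail)  → match P3@[23:23]
i=24 'd': node 4→5
i=25 'a': node 5→4 (via fail)  → match P3@[25:25]
i=26 'd': node 4→5
i=27 'c': node 5→6  → match P5@[26:27]
i=28 'd': node 6→3 (via fail)
i=29 'b': node 3→1 (via fail)
i=30 'a': node 1→2  → match P0@[29:30],P3@[30:30]
i=31 'b': node 2→1 (via fail)
i=32 'b': node 1→11
i=33 'd': node 11→12
i=34 'b': node 12→13  → match P4@[31:34]
i=35 'a': node 13→2 (via fail)  → match P0@[34:35],P3@[35:35]
i=36 'c': node 2→9 (via fail)
i=37 'a': node 9→10  → match P2@[35:37],P3@[37:37],P6@[36:37]
i=38 'd': node 10→3 (via fail)
i=39 'c': node 3→14  → match P5@[38:39]
i=40 'd': node 14→3 (via fail)
i=41 'c': node 3→14  → match P5@[40:41]
i=42 'b': node 14→1 (via fail)
i=43 'b': node 1→11
i=44 'b': node 11→11 (via fail)
i=45 'b': node 11→11 (via fail)
i=46 'b': node 11→11 (via fail)
i=47 'd': node 11→12
i=48 'b': node 12→13  → match P4@[45:48]
i=49 'a': node 13→2 (via fail)  → match P0@[48:49],P3@[49:49]
i=50 'd': node 2→3 (via fail)
i=51 'd': node 3→3 (via fail)
i=52 'a': node 3→4  → match P3@[52:52]
i=53 'd': node 4→5

Matches: [[1,3],[1,6],[3,2],[3,3],[3,6],[6,5],[7,3],[7,6],[9,3],[10,3],[12,2],[12,3],[12,6],[13,3],[14,3],[16,2],[16,3],[16,6],[19,3],[19,6],[21,3],[23,3],[25,3],[27,5],[30,0],[30,3],[34,4],[35,0],[35,3],[37,2],[37,3],[37,6],[39,5],[41,5],[48,4],[49,0],[49,3],[52,3]]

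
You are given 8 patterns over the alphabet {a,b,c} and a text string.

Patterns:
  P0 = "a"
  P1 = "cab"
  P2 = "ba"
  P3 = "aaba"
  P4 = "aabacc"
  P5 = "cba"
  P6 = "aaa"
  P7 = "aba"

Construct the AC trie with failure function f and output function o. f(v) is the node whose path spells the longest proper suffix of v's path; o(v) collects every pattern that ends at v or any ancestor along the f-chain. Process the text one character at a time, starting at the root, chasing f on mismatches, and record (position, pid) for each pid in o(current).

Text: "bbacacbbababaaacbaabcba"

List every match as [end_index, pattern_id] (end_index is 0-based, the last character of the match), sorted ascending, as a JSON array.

Build automaton:
Trie nodes:
  n0 'ε': a→1 b→5 c→2
  n1 'a': a→7 b→15  ←P0
  n2 'c': a→3 b→12
  n3 'ca': b→4
  n4 'cab': ·  ←P1
  n5 'b': a→6
  n6 'ba': ·  ←P2
  n7 'aa': a→14 b→8
  n8 'aab': a→9
  n9 'aaba': c→10  ←P3
  n10 'aabac': c→11
  n11 'aabacc': ·  ←P4
  n12 'cb': a→13
  n13 'cba': ·  ←P5
  n14 'aaa': ·  ←P6
  n15 'ab': a→16
  n16 'aba': ·  ←P7

Failure links (BFS by depth):
  fail(1) 'a': from fail(0)=0 chase 'a': 0 ⇒ 0;  out={0}∪out(0)={0}
  fail(2) 'c': from fail(0)=0 chase 'c': 0 ⇒ 0;  out=∅∪out(0)=∅
  fail(5) 'b': from fail(0)=0 chase 'b': 0 ⇒ 0;  out=∅∪out(0)=∅
  fail(3) 'ca': from fail(2)=0 chase 'a': 0 ⇒ 1;  out=∅∪out(1)={0}
  fail(6) 'ba': from fail(5)=0 chase 'a': 0 ⇒ 1;  out={2}∪out(1)={0,2}
  fail(7) 'aa': from fail(1)=0 chase 'a': 0 ⇒ 1;  out=∅∪out(1)={0}
  fail(12) 'cb': from fail(2)=0 chase 'b': 0 ⇒ 5;  out=∅∪out(5)=∅
  fail(15) 'ab': from fail(1)=0 chase 'b': 0 ⇒ 5;  out=∅∪out(5)=∅
  fail(4) 'cab': from fail(3)=1 chase 'b': 1 ⇒ 15;  out={1}∪out(15)={1}
  fail(8) 'aab': from fail(7)=1 chase 'b': 1 ⇒ 15;  out=∅∪out(15)=∅
  fail(13) 'cba': from fail(12)=5 chase 'a': 5 ⇒ 6;  out={5}∪out(6)={0,2,5}
  fail(14) 'aaa': from fail(7)=1 chase 'a': 1 ⇒ 7;  out={6}∪out(7)={0,6}
  fail(16) 'aba': from fail(15)=5 chase 'a': 5 ⇒ 6;  out={7}∪out(6)={0,2,7}
  fail(9) 'aaba': from fail(8)=15 chase 'a': 15 ⇒ 16;  out={3}∪out(16)={0,2,3,7}
  fail(10) 'aabac': from fail(9)=16 chase 'c': 16→6→1→0 ⇒ 2;  out=∅∪out(2)=∅
  fail(11) 'aabacc': from fail(10)=2 chase 'c': 2→0 ⇒ 2;  out={4}∪out(2)={4}

Text stream:
pos 0 'b': at 5
pos 1 'b': at 5 (fail-walked)
pos 2 'a': at 6  emit P0@[2:2],P2@[1:2]
pos 3 'c': at 2 (fail-walked)
pos 4 'a': at 3  emit P0@[4:4]
pos 5 'c': at 2 (fail-walked)
pos 6 'b': at 12
pos 7 'b': at 5 (fail-walked)
pos 8 'a': at 6  emit P0@[8:8],P2@[7:8]
pos 9 'b': at 15 (fail-walked)
pos 10 'a': at 16  emit P0@[10:10],P2@[9:10],P7@[8:10]
pos 11 'b': at 15 (fail-walked)
pos 12 'a': at 16  emit P0@[12:12],P2@[11:12],P7@[10:12]
pos 13 'a': at 7 (fail-walked)  emit P0@[13:13]
pos 14 'a': at 14  emit P0@[14:14],P6@[12:14]
pos 15 'c': at 2 (fail-walked)
pos 16 'b': at 12
pos 17 'a': at 13  emit P0@[17:17],P2@[16:17],P5@[15:17]
pos 18 'a': at 7 (fail-walked)  emit P0@[18:18]
pos 19 'b': at 8
pos 20 'c': at 2 (fail-walked)
pos 21 'b': at 12
pos 22 'a': at 13  emit P0@[22:22],P2@[21:22],P5@[20:22]

All matches (sorted): [[2,0],[2,2],[4,0],[8,0],[8,2],[10,0],[10,2],[10,7],[12,0],[12,2],[12,7],[13,0],[14,0],[14,6],[17,0],[17,2],[17,5],[18,0],[22,0],[22,2],[22,5]]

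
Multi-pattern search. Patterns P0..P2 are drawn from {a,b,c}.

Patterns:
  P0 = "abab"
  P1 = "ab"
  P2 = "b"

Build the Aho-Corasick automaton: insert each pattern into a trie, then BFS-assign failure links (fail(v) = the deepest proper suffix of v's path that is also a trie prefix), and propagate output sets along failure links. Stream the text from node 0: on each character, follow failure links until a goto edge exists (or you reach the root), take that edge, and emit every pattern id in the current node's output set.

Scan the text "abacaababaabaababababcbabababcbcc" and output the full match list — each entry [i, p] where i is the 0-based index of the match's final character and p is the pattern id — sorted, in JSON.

Build:
Trie nodes:
  0='ε' goto a→1 b→5
  1='a' goto b→2
  2='ab' goto a→3  ←P1
  3='aba' goto b→4
  4='abab' goto ·  ←P0
  5='b' goto ·  ←P2

BFS fail/out derivation:
  fail(1) 'a': from fail(0)=0 chase 'a': 0 ⇒ 0;  out=∅∪out(0)=∅
  fail(5) 'b': from fail(0)=0 chase 'b': 0 ⇒ 0;  out={2}∪out(0)={2}
  fail(2) 'ab': from fail(1)=0 chase 'b': 0 ⇒ 5;  out={1}∪out(5)={1,2}
  fail(3) 'aba': from fail(2)=5 chase 'a': 5→0 ⇒ 1;  out=∅∪out(1)=∅
  fail(4) 'abab': from fail(3)=1 chase 'b': 1 ⇒ 2;  out={0}∪out(2)={0,1,2}

Text stream:
[0] read 'a'  n0⇒n1
[1] read 'b'  n1⇒n2  ** P1@[0:1],P2@[1:1]
[2] read 'a'  n2⇒n3
[3] read 'c'  n3⇒n0 ·f
[4] read 'a'  n0⇒n1
[5] read 'a'  n1⇒n1 ·f
[6] read 'b'  n1⇒n2  ** P1@[5:6],P2@[6:6]
[7] read 'a'  n2⇒n3
[8] read 'b'  n3⇒n4  ** P0@[5:8],P1@[7:8],P2@[8:8]
[9] read 'a'  n4⇒n3 ·f
[10] read 'a'  n3⇒n1 ·f
[11] read 'b'  n1⇒n2  ** P1@[10:11],P2@[11:11]
[12] read 'a'  n2⇒n3
[13] read 'a'  n3⇒n1 ·f
[14] read 'b'  n1⇒n2  ** P1@[13:14],P2@[14:14]
[15] read 'a'  n2⇒n3
[16] read 'b'  n3⇒n4  ** P0@[13:16],P1@[15:16],P2@[16:16]
[17] read 'a'  n4⇒n3 ·f
[18] read 'b'  n3⇒n4  ** P0@[15:18],P1@[17:18],P2@[18:18]
[19] read 'a'  n4⇒n3 ·f
[20] read 'b'  n3⇒n4  ** P0@[17:20],P1@[19:20],P2@[20:20]
[21] read 'c'  n4⇒n0 ·f
[22] read 'b'  n0⇒n5  ** P2@[22:22]
[23] read 'a'  n5⇒n1 ·f
[24] read 'b'  n1⇒n2  ** P1@[23:24],P2@[24:24]
[25] read 'a'  n2⇒n3
[26] read 'b'  n3⇒n4  ** P0@[23:26],P1@[25:26],P2@[26:26]
[27] read 'a'  n4⇒n3 ·f
[28] read 'b'  n3⇒n4  ** P0@[25:28],P1@[27:28],P2@[28:28]
[29] read 'c'  n4⇒n0 ·f
[30] read 'b'  n0⇒n5  ** P2@[30:30]
[31] read 'c'  n5⇒n0 ·f
[32] read 'c'  n0⇒n0

All matches (sorted): [[1,1],[1,2],[6,1],[6,2],[8,0],[8,1],[8,2],[11,1],[11,2],[14,1],[14,2],[16,0],[16,1],[16,2],[18,0],[18,1],[18,2],[20,0],[20,1],[20,2],[22,2],[24,1],[24,2],[26,0],[26,1],[26,2],[28,0],[28,1],[28,2],[30,2]]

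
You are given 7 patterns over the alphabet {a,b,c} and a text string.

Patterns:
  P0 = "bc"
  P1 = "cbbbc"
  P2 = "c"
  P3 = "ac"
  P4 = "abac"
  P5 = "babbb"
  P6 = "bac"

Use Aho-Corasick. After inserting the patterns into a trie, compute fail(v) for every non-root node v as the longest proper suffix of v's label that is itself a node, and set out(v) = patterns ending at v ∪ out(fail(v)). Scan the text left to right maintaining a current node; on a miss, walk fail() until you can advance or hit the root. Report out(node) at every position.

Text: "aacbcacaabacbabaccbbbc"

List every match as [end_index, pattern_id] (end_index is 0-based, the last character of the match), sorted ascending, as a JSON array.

Build:
Trie (insert patterns):
  n0 'ε': a→8 b→1 c→3
  n1 'b': a→13 c→2
  n2 'bc': ·  ←P0
  n3 'c': b→4  ←P2
  n4 'cb': b→5
  n5 'cbb': b→6
  n6 'cbbb': c→7
  n7 'cbbbc': ·  ←P1
  n8 'a': b→10 c→9
  n9 'ac': ·  ←P3
  n10 'ab': a→11
  n11 'aba': c→12
  n12 'abac': ·  ←P4
  n13 'ba': b→14 c→17
  n14 'bab': b→15
  n15 'babb': b→16
  n16 'babbb': ·  ←P5
  n17 'bac': ·  ←P6

BFS fail/out derivation:
  n1('b'): parent n0 fail=0; on 'b' 0 → fail=0;  out ∅∪∅=∅
  n3('c'): parent n0 fail=0; on 'c' 0 → fail=0;  out {2}∪∅={2}
  n8('a'): parent n0 fail=0; on 'a' 0 → fail=0;  out ∅∪∅=∅
  n2('bc'): parent n1 fail=0; on 'c' 0 → fail=3;  out {0}∪{2}={0,2}
  n4('cb'): parent n3 fail=0; on 'b' 0 → fail=1;  out ∅∪∅=∅
  n9('ac'): parent n8 fail=0; on 'c' 0 → fail=3;  out {3}∪{2}={2,3}
  n10('ab'): parent n8 fail=0; on 'b' 0 → fail=1;  out ∅∪∅=∅
  n13('ba'): parent n1 fail=0; on 'a' 0 → fail=8;  out ∅∪∅=∅
  n5('cbb'): parent n4 fail=1; on 'b' 1→0 → fail=1;  out ∅∪∅=∅
  n11('aba'): parent n10 fail=1; on 'a' 1 → fail=13;  out ∅∪∅=∅
  n14('bab'): parent n13 fail=8; on 'b' 8 → fail=10;  out ∅∪∅=∅
  n17('bac'): parent n13 fail=8; on 'c' 8 → fail=9;  out {6}∪{2,3}={2,3,6}
  n6('cbbb'): parent n5 fail=1; on 'b' 1→0 → fail=1;  out ∅∪∅=∅
  n12('abac'): parent n11 fail=13; on 'c' 13 → fail=17;  out {4}∪{2,3,6}={2,3,4,6}
  n15('babb'): parent n14 fail=10; on 'b' 10→1→0 → fail=1;  out ∅∪∅=∅
  n7('cbbbc'): parent n6 fail=1; on 'c' 1 → fail=2;  out {1}∪{0,2}={0,1,2}
  n16('babbb'): parent n15 fail=1; on 'b' 1→0 → fail=1;  out {5}∪∅={5}

Scan:
i=0 'a': node 0→8
i=1 'a': node 8→8 (via fail)
i=2 'c': node 8→9  emit P2@[2:2],P3@[1:2]
i=3 'b': node 9→4 (via fail)
i=4 'c': node 4→2 (via fail)  emit P0@[3:4],P2@[4:4]
i=5 'a': node 2→8 (via fail)
i=6 'c': node 8→9  emit P2@[6:6],P3@[5:6]
i=7 'a': node 9→8 (via fail)
i=8 'a': node 8→8 (via fail)
i=9 'b': node 8→10
i=10 'a': node 10→11
i=11 'c': node 11→12  emit P2@[11:11],P3@[10:11],P4@[8:11],P6@[9:11]
i=12 'b': node 12→4 (via fail)
i=13 'a': node 4→13 (via fail)
i=14 'b': node 13→14
i=15 'a': node 14→11 (via fail)
i=16 'c': node 11→12  emit P2@[16:16],P3@[15:16],P4@[13:16],P6@[14:16]
i=17 'c': node 12→3 (via fail)  emit P2@[17:17]
i=18 'b': node 3→4
i=19 'b': node 4→5
i=20 'b': node 5→6
i=21 'c': node 6→7  emit P0@[20:21],P1@[17:21],P2@[21:21]

Result: [[2,2],[2,3],[4,0],[4,2],[6,2],[6,3],[11,2],[11,3],[11,4],[11,6],[16,2],[16,3],[16,4],[16,6],[17,2],[21,0],[21,1],[21,2]]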